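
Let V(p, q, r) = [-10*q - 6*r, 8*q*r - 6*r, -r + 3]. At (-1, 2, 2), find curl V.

(-10, -6, 10)

(∇×V)₁ = ∂V₃/∂q − ∂V₂/∂r = -8*q + 6
(∇×V)₂ = ∂V₁/∂r − ∂V₃/∂p = -6
(∇×V)₃ = ∂V₂/∂p − ∂V₁/∂q = 10
∇×V = (-8*q + 6, -6, 10)
At (-1, 2, 2): (-10, -6, 10).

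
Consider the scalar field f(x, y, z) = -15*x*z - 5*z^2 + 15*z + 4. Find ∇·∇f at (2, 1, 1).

∂²f/∂x² = 0
∂²f/∂y² = 0
∂²f/∂z² = -10
∇²f = -10
At (2, 1, 1): -10.

-10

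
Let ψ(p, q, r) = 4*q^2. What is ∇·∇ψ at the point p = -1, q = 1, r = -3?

∂²ψ/∂p² = 0
∂²ψ/∂q² = 8
∂²ψ/∂r² = 0
∇²ψ = 8
At (-1, 1, -3): 8.

8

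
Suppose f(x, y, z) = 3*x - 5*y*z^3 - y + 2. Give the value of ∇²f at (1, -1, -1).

-30

∂²f/∂x² = 0
∂²f/∂y² = 0
∂²f/∂z² = -30*y*z
∇²f = -30*y*z
At (1, -1, -1): -30.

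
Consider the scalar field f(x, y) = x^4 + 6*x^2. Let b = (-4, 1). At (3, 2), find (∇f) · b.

-576

∂f/∂x = 4*x^3 + 12*x
∂f/∂y = 0
∇f at (3, 2) = (144, 0)
∇f · b = (144)(-4) + (0)(1) = -576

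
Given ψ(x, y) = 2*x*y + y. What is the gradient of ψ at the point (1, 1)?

∂ψ/∂x = 2*y
∂ψ/∂y = 2*x + 1
∇ψ = (2*y, 2*x + 1)
At (1, 1): (2, 3).

(2, 3)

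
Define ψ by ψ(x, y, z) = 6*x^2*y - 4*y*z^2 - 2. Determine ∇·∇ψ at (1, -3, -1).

∂²ψ/∂x² = 12*y
∂²ψ/∂y² = 0
∂²ψ/∂z² = -8*y
∇²ψ = 4*y
At (1, -3, -1): -12.

-12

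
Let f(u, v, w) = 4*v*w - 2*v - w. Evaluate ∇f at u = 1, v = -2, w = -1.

∂f/∂u = 0
∂f/∂v = 4*w - 2
∂f/∂w = 4*v - 1
∇f = (0, 4*w - 2, 4*v - 1)
At (1, -2, -1): (0, -6, -9).

(0, -6, -9)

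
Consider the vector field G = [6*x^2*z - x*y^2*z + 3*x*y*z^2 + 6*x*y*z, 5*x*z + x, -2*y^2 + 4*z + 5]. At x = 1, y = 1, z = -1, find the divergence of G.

∂G₁/∂x = 12*x*z - y^2*z + 3*y*z^2 + 6*y*z
∂G₂/∂y = 0
∂G₃/∂z = 4
∇·G = 12*x*z - y^2*z + 3*y*z^2 + 6*y*z + 4
At (1, 1, -1): -10.

-10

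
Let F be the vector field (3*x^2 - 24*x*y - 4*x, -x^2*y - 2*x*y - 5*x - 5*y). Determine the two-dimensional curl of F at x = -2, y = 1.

-51

∂F₂/∂x = -2*x*y - 2*y - 5
∂F₁/∂y = -24*x
Scalar curl = -2*x*y + 24*x - 2*y - 5
At (-2, 1): -51.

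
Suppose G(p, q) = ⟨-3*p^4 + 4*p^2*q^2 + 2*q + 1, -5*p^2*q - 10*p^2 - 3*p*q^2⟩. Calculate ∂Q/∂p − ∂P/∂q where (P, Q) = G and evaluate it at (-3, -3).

157

∂G₂/∂p = -10*p*q - 20*p - 3*q^2
∂G₁/∂q = 8*p^2*q + 2
Scalar curl = -8*p^2*q - 10*p*q - 20*p - 3*q^2 - 2
At (-3, -3): 157.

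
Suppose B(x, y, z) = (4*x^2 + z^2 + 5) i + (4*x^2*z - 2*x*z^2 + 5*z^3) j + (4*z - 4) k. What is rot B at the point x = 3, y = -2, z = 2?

(∇×B)₁ = ∂B₃/∂y − ∂B₂/∂z = -4*x^2 + 4*x*z - 15*z^2
(∇×B)₂ = ∂B₁/∂z − ∂B₃/∂x = 2*z
(∇×B)₃ = ∂B₂/∂x − ∂B₁/∂y = 8*x*z - 2*z^2
∇×B = (-4*x^2 + 4*x*z - 15*z^2, 2*z, 8*x*z - 2*z^2)
At (3, -2, 2): (-72, 4, 40).

(-72, 4, 40)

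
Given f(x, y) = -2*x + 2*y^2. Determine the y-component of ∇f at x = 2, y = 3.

12

(∇f)_2 = ∂f/∂y = 4*y
At (2, 3): 12.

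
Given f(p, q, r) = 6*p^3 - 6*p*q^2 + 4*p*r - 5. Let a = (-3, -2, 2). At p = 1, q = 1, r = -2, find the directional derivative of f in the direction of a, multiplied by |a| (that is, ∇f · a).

20

∂f/∂p = 18*p^2 - 6*q^2 + 4*r
∂f/∂q = -12*p*q
∂f/∂r = 4*p
∇f at (1, 1, -2) = (4, -12, 4)
∇f · a = (4)(-3) + (-12)(-2) + (4)(2) = 20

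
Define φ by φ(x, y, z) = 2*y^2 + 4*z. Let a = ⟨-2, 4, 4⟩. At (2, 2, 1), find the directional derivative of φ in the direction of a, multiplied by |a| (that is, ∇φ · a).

∂φ/∂x = 0
∂φ/∂y = 4*y
∂φ/∂z = 4
∇φ at (2, 2, 1) = (0, 8, 4)
∇φ · a = (0)(-2) + (8)(4) + (4)(4) = 48

48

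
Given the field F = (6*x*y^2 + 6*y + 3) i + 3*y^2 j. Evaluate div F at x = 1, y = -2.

∂F₁/∂x = 6*y^2
∂F₂/∂y = 6*y
∇·F = 6*y^2 + 6*y
At (1, -2): 12.

12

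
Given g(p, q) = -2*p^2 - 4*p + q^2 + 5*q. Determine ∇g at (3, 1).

∂g/∂p = -4*p - 4
∂g/∂q = 2*q + 5
∇g = (-4*p - 4, 2*q + 5)
At (3, 1): (-16, 7).

(-16, 7)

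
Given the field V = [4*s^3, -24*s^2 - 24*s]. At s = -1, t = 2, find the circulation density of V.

∂V₂/∂s = -48*s - 24
∂V₁/∂t = 0
Scalar curl = -48*s - 24
At (-1, 2): 24.

24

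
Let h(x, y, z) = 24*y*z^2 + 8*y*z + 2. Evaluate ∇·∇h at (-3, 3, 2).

144

∂²h/∂x² = 0
∂²h/∂y² = 0
∂²h/∂z² = 48*y
∇²h = 48*y
At (-3, 3, 2): 144.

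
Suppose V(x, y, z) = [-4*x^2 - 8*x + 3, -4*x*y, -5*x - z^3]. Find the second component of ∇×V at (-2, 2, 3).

(∇×V)_2 = ∂V₁/∂z − ∂V₃/∂x
= 0 − (-5)
= 5
At (-2, 2, 3): 5.

5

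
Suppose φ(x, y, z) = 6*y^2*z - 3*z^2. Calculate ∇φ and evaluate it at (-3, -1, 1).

(0, -12, 0)

∂φ/∂x = 0
∂φ/∂y = 12*y*z
∂φ/∂z = 6*y^2 - 6*z
∇φ = (0, 12*y*z, 6*y^2 - 6*z)
At (-3, -1, 1): (0, -12, 0).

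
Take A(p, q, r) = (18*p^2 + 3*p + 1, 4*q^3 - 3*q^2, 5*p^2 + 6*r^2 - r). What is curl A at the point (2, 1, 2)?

(0, -20, 0)

(∇×A)₁ = ∂A₃/∂q − ∂A₂/∂r = 0
(∇×A)₂ = ∂A₁/∂r − ∂A₃/∂p = -10*p
(∇×A)₃ = ∂A₂/∂p − ∂A₁/∂q = 0
∇×A = (0, -10*p, 0)
At (2, 1, 2): (0, -20, 0).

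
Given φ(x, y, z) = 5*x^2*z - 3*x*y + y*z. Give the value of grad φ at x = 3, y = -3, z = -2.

∂φ/∂x = 10*x*z - 3*y
∂φ/∂y = -3*x + z
∂φ/∂z = 5*x^2 + y
∇φ = (10*x*z - 3*y, -3*x + z, 5*x^2 + y)
At (3, -3, -2): (-51, -11, 42).

(-51, -11, 42)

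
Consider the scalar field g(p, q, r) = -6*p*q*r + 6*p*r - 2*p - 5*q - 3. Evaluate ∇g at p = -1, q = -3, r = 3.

∂g/∂p = -6*q*r + 6*r - 2
∂g/∂q = -6*p*r - 5
∂g/∂r = -6*p*q + 6*p
∇g = (-6*q*r + 6*r - 2, -6*p*r - 5, -6*p*q + 6*p)
At (-1, -3, 3): (70, 13, -24).

(70, 13, -24)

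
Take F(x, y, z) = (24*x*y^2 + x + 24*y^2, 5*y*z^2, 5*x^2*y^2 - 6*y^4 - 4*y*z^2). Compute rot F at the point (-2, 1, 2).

(∇×F)₁ = ∂F₃/∂y − ∂F₂/∂z = 10*x^2*y - 24*y^3 - 10*y*z - 4*z^2
(∇×F)₂ = ∂F₁/∂z − ∂F₃/∂x = -10*x*y^2
(∇×F)₃ = ∂F₂/∂x − ∂F₁/∂y = -48*x*y - 48*y
∇×F = (10*x^2*y - 24*y^3 - 10*y*z - 4*z^2, -10*x*y^2, -48*x*y - 48*y)
At (-2, 1, 2): (-20, 20, 48).

(-20, 20, 48)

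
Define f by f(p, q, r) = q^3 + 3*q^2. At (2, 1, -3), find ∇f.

(0, 9, 0)

∂f/∂p = 0
∂f/∂q = 3*q^2 + 6*q
∂f/∂r = 0
∇f = (0, 3*q^2 + 6*q, 0)
At (2, 1, -3): (0, 9, 0).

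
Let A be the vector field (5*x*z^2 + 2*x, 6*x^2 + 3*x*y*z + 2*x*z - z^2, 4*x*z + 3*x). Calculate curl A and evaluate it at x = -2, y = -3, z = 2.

(∇×A)₁ = ∂A₃/∂y − ∂A₂/∂z = -3*x*y - 2*x + 2*z
(∇×A)₂ = ∂A₁/∂z − ∂A₃/∂x = 10*x*z - 4*z - 3
(∇×A)₃ = ∂A₂/∂x − ∂A₁/∂y = 12*x + 3*y*z + 2*z
∇×A = (-3*x*y - 2*x + 2*z, 10*x*z - 4*z - 3, 12*x + 3*y*z + 2*z)
At (-2, -3, 2): (-10, -51, -38).

(-10, -51, -38)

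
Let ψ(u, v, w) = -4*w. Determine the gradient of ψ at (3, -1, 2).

(0, 0, -4)

∂ψ/∂u = 0
∂ψ/∂v = 0
∂ψ/∂w = -4
∇ψ = (0, 0, -4)
At (3, -1, 2): (0, 0, -4).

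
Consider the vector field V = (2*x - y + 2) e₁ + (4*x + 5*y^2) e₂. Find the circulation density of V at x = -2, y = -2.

∂V₂/∂x = 4
∂V₁/∂y = -1
Scalar curl = 5
At (-2, -2): 5.

5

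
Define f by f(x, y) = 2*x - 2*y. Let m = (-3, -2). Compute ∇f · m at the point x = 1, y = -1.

∂f/∂x = 2
∂f/∂y = -2
∇f at (1, -1) = (2, -2)
∇f · m = (2)(-3) + (-2)(-2) = -2

-2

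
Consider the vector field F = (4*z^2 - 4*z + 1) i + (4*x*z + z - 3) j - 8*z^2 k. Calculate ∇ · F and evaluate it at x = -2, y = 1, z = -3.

48

∂F₁/∂x = 0
∂F₂/∂y = 0
∂F₃/∂z = -16*z
∇·F = -16*z
At (-2, 1, -3): 48.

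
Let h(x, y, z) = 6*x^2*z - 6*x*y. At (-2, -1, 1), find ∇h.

∂h/∂x = 12*x*z - 6*y
∂h/∂y = -6*x
∂h/∂z = 6*x^2
∇h = (12*x*z - 6*y, -6*x, 6*x^2)
At (-2, -1, 1): (-18, 12, 24).

(-18, 12, 24)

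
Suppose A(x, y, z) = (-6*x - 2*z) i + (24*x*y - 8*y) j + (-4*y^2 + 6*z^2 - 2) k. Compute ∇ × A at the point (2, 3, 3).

(∇×A)₁ = ∂A₃/∂y − ∂A₂/∂z = -8*y
(∇×A)₂ = ∂A₁/∂z − ∂A₃/∂x = -2
(∇×A)₃ = ∂A₂/∂x − ∂A₁/∂y = 24*y
∇×A = (-8*y, -2, 24*y)
At (2, 3, 3): (-24, -2, 72).

(-24, -2, 72)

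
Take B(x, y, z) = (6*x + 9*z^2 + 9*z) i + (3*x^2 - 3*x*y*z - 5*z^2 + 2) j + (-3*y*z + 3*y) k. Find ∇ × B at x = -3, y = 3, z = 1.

(∇×B)₁ = ∂B₃/∂y − ∂B₂/∂z = 3*x*y + 7*z + 3
(∇×B)₂ = ∂B₁/∂z − ∂B₃/∂x = 18*z + 9
(∇×B)₃ = ∂B₂/∂x − ∂B₁/∂y = 6*x - 3*y*z
∇×B = (3*x*y + 7*z + 3, 18*z + 9, 6*x - 3*y*z)
At (-3, 3, 1): (-17, 27, -27).

(-17, 27, -27)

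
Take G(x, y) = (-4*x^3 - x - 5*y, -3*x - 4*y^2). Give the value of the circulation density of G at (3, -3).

∂G₂/∂x = -3
∂G₁/∂y = -5
Scalar curl = 2
At (3, -3): 2.

2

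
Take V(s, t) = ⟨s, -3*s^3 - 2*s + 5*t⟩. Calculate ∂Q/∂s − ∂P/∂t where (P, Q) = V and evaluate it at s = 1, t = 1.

-11

∂V₂/∂s = -9*s^2 - 2
∂V₁/∂t = 0
Scalar curl = -9*s^2 - 2
At (1, 1): -11.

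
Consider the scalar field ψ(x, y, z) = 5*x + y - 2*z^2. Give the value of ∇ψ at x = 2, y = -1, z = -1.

(5, 1, 4)

∂ψ/∂x = 5
∂ψ/∂y = 1
∂ψ/∂z = -4*z
∇ψ = (5, 1, -4*z)
At (2, -1, -1): (5, 1, 4).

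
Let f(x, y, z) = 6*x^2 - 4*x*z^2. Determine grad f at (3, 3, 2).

∂f/∂x = 12*x - 4*z^2
∂f/∂y = 0
∂f/∂z = -8*x*z
∇f = (12*x - 4*z^2, 0, -8*x*z)
At (3, 3, 2): (20, 0, -48).

(20, 0, -48)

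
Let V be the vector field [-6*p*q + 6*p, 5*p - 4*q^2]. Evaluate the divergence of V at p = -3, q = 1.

-8

∂V₁/∂p = -6*q + 6
∂V₂/∂q = -8*q
∇·V = -14*q + 6
At (-3, 1): -8.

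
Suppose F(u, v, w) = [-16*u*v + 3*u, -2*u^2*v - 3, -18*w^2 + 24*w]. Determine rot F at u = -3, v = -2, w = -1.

(∇×F)₁ = ∂F₃/∂v − ∂F₂/∂w = 0
(∇×F)₂ = ∂F₁/∂w − ∂F₃/∂u = 0
(∇×F)₃ = ∂F₂/∂u − ∂F₁/∂v = -4*u*v + 16*u
∇×F = (0, 0, -4*u*v + 16*u)
At (-3, -2, -1): (0, 0, -72).

(0, 0, -72)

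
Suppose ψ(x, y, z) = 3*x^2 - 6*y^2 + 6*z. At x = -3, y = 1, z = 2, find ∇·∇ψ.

∂²ψ/∂x² = 6
∂²ψ/∂y² = -12
∂²ψ/∂z² = 0
∇²ψ = -6
At (-3, 1, 2): -6.

-6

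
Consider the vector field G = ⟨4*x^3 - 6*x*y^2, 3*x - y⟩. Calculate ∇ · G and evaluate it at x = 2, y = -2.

∂G₁/∂x = 12*x^2 - 6*y^2
∂G₂/∂y = -1
∇·G = 12*x^2 - 6*y^2 - 1
At (2, -2): 23.

23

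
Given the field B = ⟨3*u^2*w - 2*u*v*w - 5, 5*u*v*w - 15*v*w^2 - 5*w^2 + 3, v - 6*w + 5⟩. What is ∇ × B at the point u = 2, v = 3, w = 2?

(∇×B)₁ = ∂B₃/∂v − ∂B₂/∂w = -5*u*v + 30*v*w + 10*w + 1
(∇×B)₂ = ∂B₁/∂w − ∂B₃/∂u = 3*u^2 - 2*u*v
(∇×B)₃ = ∂B₂/∂u − ∂B₁/∂v = 2*u*w + 5*v*w
∇×B = (-5*u*v + 30*v*w + 10*w + 1, 3*u^2 - 2*u*v, 2*u*w + 5*v*w)
At (2, 3, 2): (171, 0, 38).

(171, 0, 38)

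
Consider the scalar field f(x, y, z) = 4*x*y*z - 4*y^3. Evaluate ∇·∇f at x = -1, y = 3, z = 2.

-72

∂²f/∂x² = 0
∂²f/∂y² = -24*y
∂²f/∂z² = 0
∇²f = -24*y
At (-1, 3, 2): -72.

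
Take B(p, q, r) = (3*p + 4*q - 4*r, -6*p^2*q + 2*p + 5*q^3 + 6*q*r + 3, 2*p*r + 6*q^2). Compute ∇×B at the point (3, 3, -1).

(18, -2, -110)

(∇×B)₁ = ∂B₃/∂q − ∂B₂/∂r = 6*q
(∇×B)₂ = ∂B₁/∂r − ∂B₃/∂p = -2*r - 4
(∇×B)₃ = ∂B₂/∂p − ∂B₁/∂q = -12*p*q - 2
∇×B = (6*q, -2*r - 4, -12*p*q - 2)
At (3, 3, -1): (18, -2, -110).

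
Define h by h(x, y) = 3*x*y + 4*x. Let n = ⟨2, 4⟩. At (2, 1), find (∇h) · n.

38

∂h/∂x = 3*y + 4
∂h/∂y = 3*x
∇h at (2, 1) = (7, 6)
∇h · n = (7)(2) + (6)(4) = 38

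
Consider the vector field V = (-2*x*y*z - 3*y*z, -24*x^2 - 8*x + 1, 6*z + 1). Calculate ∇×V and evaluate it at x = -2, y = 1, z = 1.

(0, 1, 87)

(∇×V)₁ = ∂V₃/∂y − ∂V₂/∂z = 0
(∇×V)₂ = ∂V₁/∂z − ∂V₃/∂x = -2*x*y - 3*y
(∇×V)₃ = ∂V₂/∂x − ∂V₁/∂y = 2*x*z - 48*x + 3*z - 8
∇×V = (0, -2*x*y - 3*y, 2*x*z - 48*x + 3*z - 8)
At (-2, 1, 1): (0, 1, 87).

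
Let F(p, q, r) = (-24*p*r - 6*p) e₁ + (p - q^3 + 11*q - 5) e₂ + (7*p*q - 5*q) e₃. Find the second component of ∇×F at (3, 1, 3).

-79

(∇×F)_2 = ∂F₁/∂r − ∂F₃/∂p
= -24*p − (7*q)
= -24*p - 7*q
At (3, 1, 3): -79.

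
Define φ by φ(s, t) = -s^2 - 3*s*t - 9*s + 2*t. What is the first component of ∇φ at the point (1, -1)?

-8

(∇φ)_1 = ∂φ/∂s = -2*s - 3*t - 9
At (1, -1): -8.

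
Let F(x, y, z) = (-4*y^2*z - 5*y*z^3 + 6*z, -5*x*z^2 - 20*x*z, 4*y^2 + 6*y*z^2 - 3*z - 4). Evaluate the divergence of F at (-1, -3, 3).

∂F₁/∂x = 0
∂F₂/∂y = 0
∂F₃/∂z = 12*y*z - 3
∇·F = 12*y*z - 3
At (-1, -3, 3): -111.

-111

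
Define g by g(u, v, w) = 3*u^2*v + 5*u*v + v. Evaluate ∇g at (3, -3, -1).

(-69, 43, 0)

∂g/∂u = 6*u*v + 5*v
∂g/∂v = 3*u^2 + 5*u + 1
∂g/∂w = 0
∇g = (6*u*v + 5*v, 3*u^2 + 5*u + 1, 0)
At (3, -3, -1): (-69, 43, 0).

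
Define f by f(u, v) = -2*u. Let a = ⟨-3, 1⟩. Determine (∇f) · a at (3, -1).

6

∂f/∂u = -2
∂f/∂v = 0
∇f at (3, -1) = (-2, 0)
∇f · a = (-2)(-3) + (0)(1) = 6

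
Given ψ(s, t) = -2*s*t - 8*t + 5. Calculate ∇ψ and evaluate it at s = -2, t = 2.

∂ψ/∂s = -2*t
∂ψ/∂t = -2*s - 8
∇ψ = (-2*t, -2*s - 8)
At (-2, 2): (-4, -4).

(-4, -4)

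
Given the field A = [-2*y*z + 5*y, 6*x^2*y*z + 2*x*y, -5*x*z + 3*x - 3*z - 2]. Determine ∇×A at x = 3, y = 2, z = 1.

(∇×A)₁ = ∂A₃/∂y − ∂A₂/∂z = -6*x^2*y
(∇×A)₂ = ∂A₁/∂z − ∂A₃/∂x = -2*y + 5*z - 3
(∇×A)₃ = ∂A₂/∂x − ∂A₁/∂y = 12*x*y*z + 2*y + 2*z - 5
∇×A = (-6*x^2*y, -2*y + 5*z - 3, 12*x*y*z + 2*y + 2*z - 5)
At (3, 2, 1): (-108, -2, 73).

(-108, -2, 73)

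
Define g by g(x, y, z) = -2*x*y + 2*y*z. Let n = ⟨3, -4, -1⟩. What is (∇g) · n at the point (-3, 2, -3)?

-16

∂g/∂x = -2*y
∂g/∂y = -2*x + 2*z
∂g/∂z = 2*y
∇g at (-3, 2, -3) = (-4, 0, 4)
∇g · n = (-4)(3) + (0)(-4) + (4)(-1) = -16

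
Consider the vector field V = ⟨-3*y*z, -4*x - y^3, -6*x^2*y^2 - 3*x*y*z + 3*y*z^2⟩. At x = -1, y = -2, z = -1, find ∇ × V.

(24, -36, -7)

(∇×V)₁ = ∂V₃/∂y − ∂V₂/∂z = -12*x^2*y - 3*x*z + 3*z^2
(∇×V)₂ = ∂V₁/∂z − ∂V₃/∂x = 12*x*y^2 + 3*y*z - 3*y
(∇×V)₃ = ∂V₂/∂x − ∂V₁/∂y = 3*z - 4
∇×V = (-12*x^2*y - 3*x*z + 3*z^2, 12*x*y^2 + 3*y*z - 3*y, 3*z - 4)
At (-1, -2, -1): (24, -36, -7).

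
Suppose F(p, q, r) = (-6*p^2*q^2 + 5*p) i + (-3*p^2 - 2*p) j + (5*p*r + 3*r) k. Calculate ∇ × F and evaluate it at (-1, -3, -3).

(∇×F)₁ = ∂F₃/∂q − ∂F₂/∂r = 0
(∇×F)₂ = ∂F₁/∂r − ∂F₃/∂p = -5*r
(∇×F)₃ = ∂F₂/∂p − ∂F₁/∂q = 12*p^2*q - 6*p - 2
∇×F = (0, -5*r, 12*p^2*q - 6*p - 2)
At (-1, -3, -3): (0, 15, -32).

(0, 15, -32)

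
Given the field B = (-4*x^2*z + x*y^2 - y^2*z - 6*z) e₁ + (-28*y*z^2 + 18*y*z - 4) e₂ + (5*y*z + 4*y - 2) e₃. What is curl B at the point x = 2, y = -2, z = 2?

(-174, -26, 0)

(∇×B)₁ = ∂B₃/∂y − ∂B₂/∂z = 56*y*z - 18*y + 5*z + 4
(∇×B)₂ = ∂B₁/∂z − ∂B₃/∂x = -4*x^2 - y^2 - 6
(∇×B)₃ = ∂B₂/∂x − ∂B₁/∂y = -2*x*y + 2*y*z
∇×B = (56*y*z - 18*y + 5*z + 4, -4*x^2 - y^2 - 6, -2*x*y + 2*y*z)
At (2, -2, 2): (-174, -26, 0).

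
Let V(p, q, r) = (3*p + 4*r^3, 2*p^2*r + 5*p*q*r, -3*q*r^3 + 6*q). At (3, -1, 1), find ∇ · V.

∂V₁/∂p = 3
∂V₂/∂q = 5*p*r
∂V₃/∂r = -9*q*r^2
∇·V = 5*p*r - 9*q*r^2 + 3
At (3, -1, 1): 27.

27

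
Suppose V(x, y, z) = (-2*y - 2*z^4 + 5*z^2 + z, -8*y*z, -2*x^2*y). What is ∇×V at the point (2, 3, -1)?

(16, 23, 2)

(∇×V)₁ = ∂V₃/∂y − ∂V₂/∂z = -2*x^2 + 8*y
(∇×V)₂ = ∂V₁/∂z − ∂V₃/∂x = 4*x*y - 8*z^3 + 10*z + 1
(∇×V)₃ = ∂V₂/∂x − ∂V₁/∂y = 2
∇×V = (-2*x^2 + 8*y, 4*x*y - 8*z^3 + 10*z + 1, 2)
At (2, 3, -1): (16, 23, 2).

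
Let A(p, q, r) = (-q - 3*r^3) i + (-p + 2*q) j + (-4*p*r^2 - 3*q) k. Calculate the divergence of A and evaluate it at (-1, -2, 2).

∂A₁/∂p = 0
∂A₂/∂q = 2
∂A₃/∂r = -8*p*r
∇·A = -8*p*r + 2
At (-1, -2, 2): 18.

18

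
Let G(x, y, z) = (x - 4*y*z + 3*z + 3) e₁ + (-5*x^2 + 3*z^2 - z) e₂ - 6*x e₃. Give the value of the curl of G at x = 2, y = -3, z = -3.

(∇×G)₁ = ∂G₃/∂y − ∂G₂/∂z = -6*z + 1
(∇×G)₂ = ∂G₁/∂z − ∂G₃/∂x = -4*y + 9
(∇×G)₃ = ∂G₂/∂x − ∂G₁/∂y = -10*x + 4*z
∇×G = (-6*z + 1, -4*y + 9, -10*x + 4*z)
At (2, -3, -3): (19, 21, -32).

(19, 21, -32)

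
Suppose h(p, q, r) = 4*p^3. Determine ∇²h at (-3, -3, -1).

-72

∂²h/∂p² = 24*p
∂²h/∂q² = 0
∂²h/∂r² = 0
∇²h = 24*p
At (-3, -3, -1): -72.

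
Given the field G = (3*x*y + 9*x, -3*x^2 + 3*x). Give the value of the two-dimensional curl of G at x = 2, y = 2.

∂G₂/∂x = -6*x + 3
∂G₁/∂y = 3*x
Scalar curl = -9*x + 3
At (2, 2): -15.

-15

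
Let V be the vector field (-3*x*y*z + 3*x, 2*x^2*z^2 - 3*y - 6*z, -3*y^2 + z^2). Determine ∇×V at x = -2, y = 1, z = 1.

(∇×V)₁ = ∂V₃/∂y − ∂V₂/∂z = -4*x^2*z - 6*y + 6
(∇×V)₂ = ∂V₁/∂z − ∂V₃/∂x = -3*x*y
(∇×V)₃ = ∂V₂/∂x − ∂V₁/∂y = 4*x*z^2 + 3*x*z
∇×V = (-4*x^2*z - 6*y + 6, -3*x*y, 4*x*z^2 + 3*x*z)
At (-2, 1, 1): (-16, 6, -14).

(-16, 6, -14)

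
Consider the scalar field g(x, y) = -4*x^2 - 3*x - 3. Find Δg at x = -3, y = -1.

-8

∂²g/∂x² = -8
∂²g/∂y² = 0
∇²g = -8
At (-3, -1): -8.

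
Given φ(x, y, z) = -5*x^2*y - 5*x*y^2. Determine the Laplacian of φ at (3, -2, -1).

∂²φ/∂x² = -10*y
∂²φ/∂y² = -10*x
∂²φ/∂z² = 0
∇²φ = -10*x - 10*y
At (3, -2, -1): -10.

-10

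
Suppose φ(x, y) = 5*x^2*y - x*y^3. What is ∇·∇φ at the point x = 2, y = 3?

-6

∂²φ/∂x² = 10*y
∂²φ/∂y² = -6*x*y
∇²φ = -6*x*y + 10*y
At (2, 3): -6.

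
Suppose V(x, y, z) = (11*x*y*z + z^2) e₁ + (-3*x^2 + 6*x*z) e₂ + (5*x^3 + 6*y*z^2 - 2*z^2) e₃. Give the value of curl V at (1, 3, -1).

(0, 16, -1)

(∇×V)₁ = ∂V₃/∂y − ∂V₂/∂z = -6*x + 6*z^2
(∇×V)₂ = ∂V₁/∂z − ∂V₃/∂x = -15*x^2 + 11*x*y + 2*z
(∇×V)₃ = ∂V₂/∂x − ∂V₁/∂y = -11*x*z - 6*x + 6*z
∇×V = (-6*x + 6*z^2, -15*x^2 + 11*x*y + 2*z, -11*x*z - 6*x + 6*z)
At (1, 3, -1): (0, 16, -1).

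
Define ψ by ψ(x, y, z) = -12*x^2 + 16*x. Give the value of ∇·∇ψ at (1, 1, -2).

-24

∂²ψ/∂x² = -24
∂²ψ/∂y² = 0
∂²ψ/∂z² = 0
∇²ψ = -24
At (1, 1, -2): -24.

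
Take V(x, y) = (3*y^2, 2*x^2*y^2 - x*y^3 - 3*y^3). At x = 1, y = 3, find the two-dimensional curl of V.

-9

∂V₂/∂x = 4*x*y^2 - y^3
∂V₁/∂y = 6*y
Scalar curl = 4*x*y^2 - y^3 - 6*y
At (1, 3): -9.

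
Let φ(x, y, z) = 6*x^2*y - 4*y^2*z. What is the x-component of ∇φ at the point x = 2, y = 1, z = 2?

(∇φ)_1 = ∂φ/∂x = 12*x*y
At (2, 1, 2): 24.

24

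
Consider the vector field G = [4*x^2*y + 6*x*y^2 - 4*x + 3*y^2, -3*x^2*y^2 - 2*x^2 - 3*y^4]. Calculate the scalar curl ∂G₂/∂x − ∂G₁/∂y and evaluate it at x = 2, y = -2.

∂G₂/∂x = -6*x*y^2 - 4*x
∂G₁/∂y = 4*x^2 + 12*x*y + 6*y
Scalar curl = -4*x^2 - 6*x*y^2 - 12*x*y - 4*x - 6*y
At (2, -2): -12.

-12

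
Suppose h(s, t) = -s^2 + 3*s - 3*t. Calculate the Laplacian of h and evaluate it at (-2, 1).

∂²h/∂s² = -2
∂²h/∂t² = 0
∇²h = -2
At (-2, 1): -2.

-2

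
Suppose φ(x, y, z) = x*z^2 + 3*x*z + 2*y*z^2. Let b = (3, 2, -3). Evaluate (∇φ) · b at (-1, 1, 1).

∂φ/∂x = z^2 + 3*z
∂φ/∂y = 2*z^2
∂φ/∂z = 2*x*z + 3*x + 4*y*z
∇φ at (-1, 1, 1) = (4, 2, -1)
∇φ · b = (4)(3) + (2)(2) + (-1)(-3) = 19

19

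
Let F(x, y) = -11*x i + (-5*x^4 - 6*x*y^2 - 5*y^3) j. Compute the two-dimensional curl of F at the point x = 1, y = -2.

∂F₂/∂x = -20*x^3 - 6*y^2
∂F₁/∂y = 0
Scalar curl = -20*x^3 - 6*y^2
At (1, -2): -44.

-44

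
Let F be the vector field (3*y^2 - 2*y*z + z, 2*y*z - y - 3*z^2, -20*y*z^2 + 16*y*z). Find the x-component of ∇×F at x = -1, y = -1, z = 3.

-112

(∇×F)_1 = ∂F₃/∂y − ∂F₂/∂z
= -20*z^2 + 16*z − (2*y - 6*z)
= -2*y - 20*z^2 + 22*z
At (-1, -1, 3): -112.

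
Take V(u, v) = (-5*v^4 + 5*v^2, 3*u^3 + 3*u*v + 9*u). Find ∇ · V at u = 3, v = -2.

9

∂V₁/∂u = 0
∂V₂/∂v = 3*u
∇·V = 3*u
At (3, -2): 9.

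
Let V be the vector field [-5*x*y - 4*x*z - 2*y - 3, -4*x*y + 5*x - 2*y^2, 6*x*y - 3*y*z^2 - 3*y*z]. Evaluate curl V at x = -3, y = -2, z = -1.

(-18, 24, 0)

(∇×V)₁ = ∂V₃/∂y − ∂V₂/∂z = 6*x - 3*z^2 - 3*z
(∇×V)₂ = ∂V₁/∂z − ∂V₃/∂x = -4*x - 6*y
(∇×V)₃ = ∂V₂/∂x − ∂V₁/∂y = 5*x - 4*y + 7
∇×V = (6*x - 3*z^2 - 3*z, -4*x - 6*y, 5*x - 4*y + 7)
At (-3, -2, -1): (-18, 24, 0).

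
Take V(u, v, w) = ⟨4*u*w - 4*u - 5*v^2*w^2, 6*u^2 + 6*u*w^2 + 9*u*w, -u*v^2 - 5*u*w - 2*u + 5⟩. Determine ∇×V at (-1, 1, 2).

(∇×V)₁ = ∂V₃/∂v − ∂V₂/∂w = -2*u*v - 12*u*w - 9*u
(∇×V)₂ = ∂V₁/∂w − ∂V₃/∂u = 4*u - 10*v^2*w + v^2 + 5*w + 2
(∇×V)₃ = ∂V₂/∂u − ∂V₁/∂v = 12*u + 10*v*w^2 + 6*w^2 + 9*w
∇×V = (-2*u*v - 12*u*w - 9*u, 4*u - 10*v^2*w + v^2 + 5*w + 2, 12*u + 10*v*w^2 + 6*w^2 + 9*w)
At (-1, 1, 2): (35, -11, 70).

(35, -11, 70)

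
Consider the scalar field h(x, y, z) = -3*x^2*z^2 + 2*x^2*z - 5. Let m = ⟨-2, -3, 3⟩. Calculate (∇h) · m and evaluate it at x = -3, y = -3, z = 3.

∂h/∂x = -6*x*z^2 + 4*x*z
∂h/∂y = 0
∂h/∂z = -6*x^2*z + 2*x^2
∇h at (-3, -3, 3) = (126, 0, -144)
∇h · m = (126)(-2) + (0)(-3) + (-144)(3) = -684

-684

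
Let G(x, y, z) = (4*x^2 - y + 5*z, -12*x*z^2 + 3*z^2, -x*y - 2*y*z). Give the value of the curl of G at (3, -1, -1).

(-67, 4, -11)

(∇×G)₁ = ∂G₃/∂y − ∂G₂/∂z = 24*x*z - x - 8*z
(∇×G)₂ = ∂G₁/∂z − ∂G₃/∂x = y + 5
(∇×G)₃ = ∂G₂/∂x − ∂G₁/∂y = -12*z^2 + 1
∇×G = (24*x*z - x - 8*z, y + 5, -12*z^2 + 1)
At (3, -1, -1): (-67, 4, -11).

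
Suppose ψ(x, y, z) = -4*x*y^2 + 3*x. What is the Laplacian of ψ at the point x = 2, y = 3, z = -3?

∂²ψ/∂x² = 0
∂²ψ/∂y² = -8*x
∂²ψ/∂z² = 0
∇²ψ = -8*x
At (2, 3, -3): -16.

-16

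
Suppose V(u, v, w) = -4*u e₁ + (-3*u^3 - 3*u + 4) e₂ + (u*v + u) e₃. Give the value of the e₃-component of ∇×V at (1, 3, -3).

-12

(∇×V)_3 = ∂V₂/∂u − ∂V₁/∂v
= -9*u^2 - 3 − (0)
= -9*u^2 - 3
At (1, 3, -3): -12.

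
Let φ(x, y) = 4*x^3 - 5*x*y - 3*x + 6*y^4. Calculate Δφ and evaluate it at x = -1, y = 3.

624

∂²φ/∂x² = 24*x
∂²φ/∂y² = 72*y^2
∇²φ = 24*x + 72*y^2
At (-1, 3): 624.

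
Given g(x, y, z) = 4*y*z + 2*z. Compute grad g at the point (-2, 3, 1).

(0, 4, 14)

∂g/∂x = 0
∂g/∂y = 4*z
∂g/∂z = 4*y + 2
∇g = (0, 4*z, 4*y + 2)
At (-2, 3, 1): (0, 4, 14).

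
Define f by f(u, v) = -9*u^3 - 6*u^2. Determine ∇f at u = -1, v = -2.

∂f/∂u = -27*u^2 - 12*u
∂f/∂v = 0
∇f = (-27*u^2 - 12*u, 0)
At (-1, -2): (-15, 0).

(-15, 0)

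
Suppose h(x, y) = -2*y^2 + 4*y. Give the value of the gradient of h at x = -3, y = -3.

(0, 16)

∂h/∂x = 0
∂h/∂y = -4*y + 4
∇h = (0, -4*y + 4)
At (-3, -3): (0, 16).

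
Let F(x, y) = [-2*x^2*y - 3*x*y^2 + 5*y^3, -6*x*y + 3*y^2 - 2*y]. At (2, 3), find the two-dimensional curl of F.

-109

∂F₂/∂x = -6*y
∂F₁/∂y = -2*x^2 - 6*x*y + 15*y^2
Scalar curl = 2*x^2 + 6*x*y - 15*y^2 - 6*y
At (2, 3): -109.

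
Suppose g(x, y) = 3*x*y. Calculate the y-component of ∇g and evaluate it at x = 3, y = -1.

(∇g)_2 = ∂g/∂y = 3*x
At (3, -1): 9.

9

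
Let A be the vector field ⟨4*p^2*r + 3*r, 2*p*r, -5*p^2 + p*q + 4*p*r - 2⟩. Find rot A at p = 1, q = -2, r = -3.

(∇×A)₁ = ∂A₃/∂q − ∂A₂/∂r = -p
(∇×A)₂ = ∂A₁/∂r − ∂A₃/∂p = 4*p^2 + 10*p - q - 4*r + 3
(∇×A)₃ = ∂A₂/∂p − ∂A₁/∂q = 2*r
∇×A = (-p, 4*p^2 + 10*p - q - 4*r + 3, 2*r)
At (1, -2, -3): (-1, 31, -6).

(-1, 31, -6)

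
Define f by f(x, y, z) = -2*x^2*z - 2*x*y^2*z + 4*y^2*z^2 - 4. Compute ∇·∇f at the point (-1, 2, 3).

104

∂²f/∂x² = -4*z
∂²f/∂y² = 4*z*(-x + 2*z)
∂²f/∂z² = 8*y^2
∇²f = -4*x*z + 8*y^2 + 8*z^2 - 4*z
At (-1, 2, 3): 104.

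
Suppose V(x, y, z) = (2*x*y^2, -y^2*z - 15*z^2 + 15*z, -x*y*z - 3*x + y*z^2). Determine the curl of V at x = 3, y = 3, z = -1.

(-32, 0, -36)

(∇×V)₁ = ∂V₃/∂y − ∂V₂/∂z = -x*z + y^2 + z^2 + 30*z - 15
(∇×V)₂ = ∂V₁/∂z − ∂V₃/∂x = y*z + 3
(∇×V)₃ = ∂V₂/∂x − ∂V₁/∂y = -4*x*y
∇×V = (-x*z + y^2 + z^2 + 30*z - 15, y*z + 3, -4*x*y)
At (3, 3, -1): (-32, 0, -36).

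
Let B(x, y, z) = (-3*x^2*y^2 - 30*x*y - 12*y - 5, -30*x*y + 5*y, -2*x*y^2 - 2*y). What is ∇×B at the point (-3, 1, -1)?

(∇×B)₁ = ∂B₃/∂y − ∂B₂/∂z = -4*x*y - 2
(∇×B)₂ = ∂B₁/∂z − ∂B₃/∂x = 2*y^2
(∇×B)₃ = ∂B₂/∂x − ∂B₁/∂y = 6*x^2*y + 30*x - 30*y + 12
∇×B = (-4*x*y - 2, 2*y^2, 6*x^2*y + 30*x - 30*y + 12)
At (-3, 1, -1): (10, 2, -54).

(10, 2, -54)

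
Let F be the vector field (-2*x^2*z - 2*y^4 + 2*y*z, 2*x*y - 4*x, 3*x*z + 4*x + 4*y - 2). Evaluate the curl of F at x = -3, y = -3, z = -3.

(4, -19, -220)

(∇×F)₁ = ∂F₃/∂y − ∂F₂/∂z = 4
(∇×F)₂ = ∂F₁/∂z − ∂F₃/∂x = -2*x^2 + 2*y - 3*z - 4
(∇×F)₃ = ∂F₂/∂x − ∂F₁/∂y = 8*y^3 + 2*y - 2*z - 4
∇×F = (4, -2*x^2 + 2*y - 3*z - 4, 8*y^3 + 2*y - 2*z - 4)
At (-3, -3, -3): (4, -19, -220).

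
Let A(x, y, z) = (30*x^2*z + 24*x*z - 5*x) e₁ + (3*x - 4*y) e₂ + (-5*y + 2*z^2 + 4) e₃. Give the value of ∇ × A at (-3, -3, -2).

(∇×A)₁ = ∂A₃/∂y − ∂A₂/∂z = -5
(∇×A)₂ = ∂A₁/∂z − ∂A₃/∂x = 30*x^2 + 24*x
(∇×A)₃ = ∂A₂/∂x − ∂A₁/∂y = 3
∇×A = (-5, 30*x^2 + 24*x, 3)
At (-3, -3, -2): (-5, 198, 3).

(-5, 198, 3)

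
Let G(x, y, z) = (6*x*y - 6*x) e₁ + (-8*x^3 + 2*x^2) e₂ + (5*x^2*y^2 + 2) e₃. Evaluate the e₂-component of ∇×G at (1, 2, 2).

(∇×G)_2 = ∂G₁/∂z − ∂G₃/∂x
= 0 − (10*x*y^2)
= -10*x*y^2
At (1, 2, 2): -40.

-40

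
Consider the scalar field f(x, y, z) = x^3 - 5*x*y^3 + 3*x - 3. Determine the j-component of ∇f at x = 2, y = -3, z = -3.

(∇f)_2 = ∂f/∂y = -15*x*y^2
At (2, -3, -3): -270.

-270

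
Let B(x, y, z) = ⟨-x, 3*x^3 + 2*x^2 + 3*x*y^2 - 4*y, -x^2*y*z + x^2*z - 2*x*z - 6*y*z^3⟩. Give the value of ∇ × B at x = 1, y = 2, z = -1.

(∇×B)₁ = ∂B₃/∂y − ∂B₂/∂z = -x^2*z - 6*z^3
(∇×B)₂ = ∂B₁/∂z − ∂B₃/∂x = 2*x*y*z - 2*x*z + 2*z
(∇×B)₃ = ∂B₂/∂x − ∂B₁/∂y = 9*x^2 + 4*x + 3*y^2
∇×B = (-x^2*z - 6*z^3, 2*x*y*z - 2*x*z + 2*z, 9*x^2 + 4*x + 3*y^2)
At (1, 2, -1): (7, -4, 25).

(7, -4, 25)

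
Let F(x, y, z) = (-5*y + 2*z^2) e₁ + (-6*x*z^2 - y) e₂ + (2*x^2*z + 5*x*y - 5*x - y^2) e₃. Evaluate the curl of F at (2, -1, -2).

(-36, 18, -19)

(∇×F)₁ = ∂F₃/∂y − ∂F₂/∂z = 12*x*z + 5*x - 2*y
(∇×F)₂ = ∂F₁/∂z − ∂F₃/∂x = -4*x*z - 5*y + 4*z + 5
(∇×F)₃ = ∂F₂/∂x − ∂F₁/∂y = -6*z^2 + 5
∇×F = (12*x*z + 5*x - 2*y, -4*x*z - 5*y + 4*z + 5, -6*z^2 + 5)
At (2, -1, -2): (-36, 18, -19).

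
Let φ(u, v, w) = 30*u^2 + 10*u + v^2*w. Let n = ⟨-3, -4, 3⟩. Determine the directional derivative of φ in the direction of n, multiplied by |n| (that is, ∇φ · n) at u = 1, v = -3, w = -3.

∂φ/∂u = 60*u + 10
∂φ/∂v = 2*v*w
∂φ/∂w = v^2
∇φ at (1, -3, -3) = (70, 18, 9)
∇φ · n = (70)(-3) + (18)(-4) + (9)(3) = -255

-255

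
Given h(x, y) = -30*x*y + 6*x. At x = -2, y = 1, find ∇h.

∂h/∂x = -30*y + 6
∂h/∂y = -30*x
∇h = (-30*y + 6, -30*x)
At (-2, 1): (-24, 60).

(-24, 60)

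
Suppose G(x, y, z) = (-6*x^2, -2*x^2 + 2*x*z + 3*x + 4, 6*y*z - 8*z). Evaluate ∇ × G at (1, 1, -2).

(-14, 0, -5)

(∇×G)₁ = ∂G₃/∂y − ∂G₂/∂z = -2*x + 6*z
(∇×G)₂ = ∂G₁/∂z − ∂G₃/∂x = 0
(∇×G)₃ = ∂G₂/∂x − ∂G₁/∂y = -4*x + 2*z + 3
∇×G = (-2*x + 6*z, 0, -4*x + 2*z + 3)
At (1, 1, -2): (-14, 0, -5).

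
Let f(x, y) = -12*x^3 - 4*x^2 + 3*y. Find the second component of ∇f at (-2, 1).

3

(∇f)_2 = ∂f/∂y = 3
At (-2, 1): 3.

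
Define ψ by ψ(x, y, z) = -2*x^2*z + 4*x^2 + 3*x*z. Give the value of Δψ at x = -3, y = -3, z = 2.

∂²ψ/∂x² = 4*(-z + 2)
∂²ψ/∂y² = 0
∂²ψ/∂z² = 0
∇²ψ = -4*z + 8
At (-3, -3, 2): 0.

0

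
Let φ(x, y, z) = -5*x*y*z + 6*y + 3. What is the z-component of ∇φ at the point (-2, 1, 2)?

(∇φ)_3 = ∂φ/∂z = -5*x*y
At (-2, 1, 2): 10.

10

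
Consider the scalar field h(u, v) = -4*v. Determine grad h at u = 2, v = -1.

(0, -4)

∂h/∂u = 0
∂h/∂v = -4
∇h = (0, -4)
At (2, -1): (0, -4).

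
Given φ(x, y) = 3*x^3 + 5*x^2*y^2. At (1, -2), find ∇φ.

(49, -20)

∂φ/∂x = 9*x^2 + 10*x*y^2
∂φ/∂y = 10*x^2*y
∇φ = (9*x^2 + 10*x*y^2, 10*x^2*y)
At (1, -2): (49, -20).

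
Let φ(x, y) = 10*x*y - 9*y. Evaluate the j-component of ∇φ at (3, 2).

(∇φ)_2 = ∂φ/∂y = 10*x - 9
At (3, 2): 21.

21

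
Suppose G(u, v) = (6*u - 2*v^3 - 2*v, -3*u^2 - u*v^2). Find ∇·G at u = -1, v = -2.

2

∂G₁/∂u = 6
∂G₂/∂v = -2*u*v
∇·G = -2*u*v + 6
At (-1, -2): 2.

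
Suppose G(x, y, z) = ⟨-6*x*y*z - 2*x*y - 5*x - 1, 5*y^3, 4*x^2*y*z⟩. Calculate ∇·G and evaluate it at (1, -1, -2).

-4

∂G₁/∂x = -6*y*z - 2*y - 5
∂G₂/∂y = 15*y^2
∂G₃/∂z = 4*x^2*y
∇·G = 4*x^2*y + 15*y^2 - 6*y*z - 2*y - 5
At (1, -1, -2): -4.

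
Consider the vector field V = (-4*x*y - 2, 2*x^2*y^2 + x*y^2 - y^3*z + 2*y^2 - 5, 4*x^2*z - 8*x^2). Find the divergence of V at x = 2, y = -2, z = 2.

-48

∂V₁/∂x = -4*y
∂V₂/∂y = 4*x^2*y + 2*x*y - 3*y^2*z + 4*y
∂V₃/∂z = 4*x^2
∇·V = 4*x^2*y + 4*x^2 + 2*x*y - 3*y^2*z
At (2, -2, 2): -48.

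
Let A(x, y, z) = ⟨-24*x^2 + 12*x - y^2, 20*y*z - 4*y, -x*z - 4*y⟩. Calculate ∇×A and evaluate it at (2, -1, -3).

(∇×A)₁ = ∂A₃/∂y − ∂A₂/∂z = -20*y - 4
(∇×A)₂ = ∂A₁/∂z − ∂A₃/∂x = z
(∇×A)₃ = ∂A₂/∂x − ∂A₁/∂y = 2*y
∇×A = (-20*y - 4, z, 2*y)
At (2, -1, -3): (16, -3, -2).

(16, -3, -2)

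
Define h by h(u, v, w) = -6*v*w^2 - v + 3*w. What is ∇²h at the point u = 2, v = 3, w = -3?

∂²h/∂u² = 0
∂²h/∂v² = 0
∂²h/∂w² = -12*v
∇²h = -12*v
At (2, 3, -3): -36.

-36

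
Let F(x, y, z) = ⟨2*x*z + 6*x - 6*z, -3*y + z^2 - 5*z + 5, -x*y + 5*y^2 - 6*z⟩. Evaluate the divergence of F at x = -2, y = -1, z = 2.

1

∂F₁/∂x = 2*z + 6
∂F₂/∂y = -3
∂F₃/∂z = -6
∇·F = 2*z - 3
At (-2, -1, 2): 1.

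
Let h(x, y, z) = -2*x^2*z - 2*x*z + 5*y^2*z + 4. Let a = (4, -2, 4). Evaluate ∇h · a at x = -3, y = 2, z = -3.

∂h/∂x = -4*x*z - 2*z
∂h/∂y = 10*y*z
∂h/∂z = -2*x^2 - 2*x + 5*y^2
∇h at (-3, 2, -3) = (-30, -60, 8)
∇h · a = (-30)(4) + (-60)(-2) + (8)(4) = 32

32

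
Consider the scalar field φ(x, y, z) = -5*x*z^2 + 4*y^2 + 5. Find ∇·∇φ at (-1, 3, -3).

18

∂²φ/∂x² = 0
∂²φ/∂y² = 8
∂²φ/∂z² = -10*x
∇²φ = -10*x + 8
At (-1, 3, -3): 18.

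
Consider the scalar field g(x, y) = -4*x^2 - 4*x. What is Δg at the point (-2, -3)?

∂²g/∂x² = -8
∂²g/∂y² = 0
∇²g = -8
At (-2, -3): -8.

-8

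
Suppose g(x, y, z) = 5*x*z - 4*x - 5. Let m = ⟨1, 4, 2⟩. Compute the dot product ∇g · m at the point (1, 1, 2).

16

∂g/∂x = 5*z - 4
∂g/∂y = 0
∂g/∂z = 5*x
∇g at (1, 1, 2) = (6, 0, 5)
∇g · m = (6)(1) + (0)(4) + (5)(2) = 16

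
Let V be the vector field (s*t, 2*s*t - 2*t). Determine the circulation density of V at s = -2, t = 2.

∂V₂/∂s = 2*t
∂V₁/∂t = s
Scalar curl = -s + 2*t
At (-2, 2): 6.

6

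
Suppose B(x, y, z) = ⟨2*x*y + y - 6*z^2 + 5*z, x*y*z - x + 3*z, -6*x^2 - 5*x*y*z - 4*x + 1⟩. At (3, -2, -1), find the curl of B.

(18, 67, -6)

(∇×B)₁ = ∂B₃/∂y − ∂B₂/∂z = -x*y - 5*x*z - 3
(∇×B)₂ = ∂B₁/∂z − ∂B₃/∂x = 12*x + 5*y*z - 12*z + 9
(∇×B)₃ = ∂B₂/∂x − ∂B₁/∂y = -2*x + y*z - 2
∇×B = (-x*y - 5*x*z - 3, 12*x + 5*y*z - 12*z + 9, -2*x + y*z - 2)
At (3, -2, -1): (18, 67, -6).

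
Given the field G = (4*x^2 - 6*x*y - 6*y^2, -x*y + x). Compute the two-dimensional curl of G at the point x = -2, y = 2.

11

∂G₂/∂x = -y + 1
∂G₁/∂y = -6*x - 12*y
Scalar curl = 6*x + 11*y + 1
At (-2, 2): 11.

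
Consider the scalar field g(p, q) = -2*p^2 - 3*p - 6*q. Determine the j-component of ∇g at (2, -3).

-6

(∇g)_2 = ∂g/∂q = -6
At (2, -3): -6.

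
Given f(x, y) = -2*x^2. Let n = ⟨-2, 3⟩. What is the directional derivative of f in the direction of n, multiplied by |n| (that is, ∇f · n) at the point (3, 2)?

∂f/∂x = -4*x
∂f/∂y = 0
∇f at (3, 2) = (-12, 0)
∇f · n = (-12)(-2) + (0)(3) = 24

24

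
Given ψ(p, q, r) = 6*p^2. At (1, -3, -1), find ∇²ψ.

∂²ψ/∂p² = 12
∂²ψ/∂q² = 0
∂²ψ/∂r² = 0
∇²ψ = 12
At (1, -3, -1): 12.

12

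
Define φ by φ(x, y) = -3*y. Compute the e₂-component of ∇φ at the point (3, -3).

-3

(∇φ)_2 = ∂φ/∂y = -3
At (3, -3): -3.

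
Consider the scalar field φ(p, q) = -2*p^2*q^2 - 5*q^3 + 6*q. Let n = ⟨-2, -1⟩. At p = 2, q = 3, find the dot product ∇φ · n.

∂φ/∂p = -4*p*q^2
∂φ/∂q = -4*p^2*q - 15*q^2 + 6
∇φ at (2, 3) = (-72, -177)
∇φ · n = (-72)(-2) + (-177)(-1) = 321

321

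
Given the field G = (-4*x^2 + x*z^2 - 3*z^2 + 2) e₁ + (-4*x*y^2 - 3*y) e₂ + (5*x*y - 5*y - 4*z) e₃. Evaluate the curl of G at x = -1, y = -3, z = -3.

(∇×G)₁ = ∂G₃/∂y − ∂G₂/∂z = 5*x - 5
(∇×G)₂ = ∂G₁/∂z − ∂G₃/∂x = 2*x*z - 5*y - 6*z
(∇×G)₃ = ∂G₂/∂x − ∂G₁/∂y = -4*y^2
∇×G = (5*x - 5, 2*x*z - 5*y - 6*z, -4*y^2)
At (-1, -3, -3): (-10, 39, -36).

(-10, 39, -36)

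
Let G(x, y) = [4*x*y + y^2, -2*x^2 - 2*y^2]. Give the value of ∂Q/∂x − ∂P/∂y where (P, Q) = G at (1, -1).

-6

∂G₂/∂x = -4*x
∂G₁/∂y = 4*x + 2*y
Scalar curl = -8*x - 2*y
At (1, -1): -6.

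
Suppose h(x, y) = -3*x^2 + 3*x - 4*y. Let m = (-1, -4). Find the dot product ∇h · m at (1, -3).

∂h/∂x = -6*x + 3
∂h/∂y = -4
∇h at (1, -3) = (-3, -4)
∇h · m = (-3)(-1) + (-4)(-4) = 19

19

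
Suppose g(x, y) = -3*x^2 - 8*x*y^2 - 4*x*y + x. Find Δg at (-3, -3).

42

∂²g/∂x² = -6
∂²g/∂y² = -16*x
∇²g = -16*x - 6
At (-3, -3): 42.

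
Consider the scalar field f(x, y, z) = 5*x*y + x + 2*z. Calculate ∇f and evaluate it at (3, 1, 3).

(6, 15, 2)

∂f/∂x = 5*y + 1
∂f/∂y = 5*x
∂f/∂z = 2
∇f = (5*y + 1, 5*x, 2)
At (3, 1, 3): (6, 15, 2).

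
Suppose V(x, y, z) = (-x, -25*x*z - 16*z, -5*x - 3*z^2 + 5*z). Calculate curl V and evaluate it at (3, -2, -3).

(∇×V)₁ = ∂V₃/∂y − ∂V₂/∂z = 25*x + 16
(∇×V)₂ = ∂V₁/∂z − ∂V₃/∂x = 5
(∇×V)₃ = ∂V₂/∂x − ∂V₁/∂y = -25*z
∇×V = (25*x + 16, 5, -25*z)
At (3, -2, -3): (91, 5, 75).

(91, 5, 75)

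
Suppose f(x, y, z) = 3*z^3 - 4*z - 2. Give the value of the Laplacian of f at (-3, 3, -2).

∂²f/∂x² = 0
∂²f/∂y² = 0
∂²f/∂z² = 18*z
∇²f = 18*z
At (-3, 3, -2): -36.

-36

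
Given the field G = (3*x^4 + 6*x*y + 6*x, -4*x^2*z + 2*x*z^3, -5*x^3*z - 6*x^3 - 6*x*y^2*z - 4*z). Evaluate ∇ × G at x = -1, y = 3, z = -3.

(∇×G)₁ = ∂G₃/∂y − ∂G₂/∂z = 4*x^2 - 12*x*y*z - 6*x*z^2
(∇×G)₂ = ∂G₁/∂z − ∂G₃/∂x = 15*x^2*z + 18*x^2 + 6*y^2*z
(∇×G)₃ = ∂G₂/∂x − ∂G₁/∂y = -8*x*z - 6*x + 2*z^3
∇×G = (4*x^2 - 12*x*y*z - 6*x*z^2, 15*x^2*z + 18*x^2 + 6*y^2*z, -8*x*z - 6*x + 2*z^3)
At (-1, 3, -3): (-50, -189, -72).

(-50, -189, -72)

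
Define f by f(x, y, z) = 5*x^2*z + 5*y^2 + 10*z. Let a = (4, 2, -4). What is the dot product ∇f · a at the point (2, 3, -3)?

-300

∂f/∂x = 10*x*z
∂f/∂y = 10*y
∂f/∂z = 5*x^2 + 10
∇f at (2, 3, -3) = (-60, 30, 30)
∇f · a = (-60)(4) + (30)(2) + (30)(-4) = -300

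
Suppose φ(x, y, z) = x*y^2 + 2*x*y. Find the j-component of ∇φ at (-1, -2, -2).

(∇φ)_2 = ∂φ/∂y = 2*x*y + 2*x
At (-1, -2, -2): 2.

2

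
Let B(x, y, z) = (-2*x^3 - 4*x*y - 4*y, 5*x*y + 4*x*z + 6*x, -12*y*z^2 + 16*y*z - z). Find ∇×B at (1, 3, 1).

(0, 0, 33)

(∇×B)₁ = ∂B₃/∂y − ∂B₂/∂z = -4*x - 12*z^2 + 16*z
(∇×B)₂ = ∂B₁/∂z − ∂B₃/∂x = 0
(∇×B)₃ = ∂B₂/∂x − ∂B₁/∂y = 4*x + 5*y + 4*z + 10
∇×B = (-4*x - 12*z^2 + 16*z, 0, 4*x + 5*y + 4*z + 10)
At (1, 3, 1): (0, 0, 33).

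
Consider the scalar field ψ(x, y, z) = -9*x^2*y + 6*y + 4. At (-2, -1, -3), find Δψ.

∂²ψ/∂x² = -18*y
∂²ψ/∂y² = 0
∂²ψ/∂z² = 0
∇²ψ = -18*y
At (-2, -1, -3): 18.

18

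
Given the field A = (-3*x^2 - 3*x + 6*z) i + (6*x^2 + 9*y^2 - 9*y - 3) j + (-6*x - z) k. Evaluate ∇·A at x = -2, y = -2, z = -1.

-37

∂A₁/∂x = -6*x - 3
∂A₂/∂y = 18*y - 9
∂A₃/∂z = -1
∇·A = -6*x + 18*y - 13
At (-2, -2, -1): -37.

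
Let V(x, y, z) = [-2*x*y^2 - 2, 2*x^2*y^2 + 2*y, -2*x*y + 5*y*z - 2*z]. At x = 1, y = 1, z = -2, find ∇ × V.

(∇×V)₁ = ∂V₃/∂y − ∂V₂/∂z = -2*x + 5*z
(∇×V)₂ = ∂V₁/∂z − ∂V₃/∂x = 2*y
(∇×V)₃ = ∂V₂/∂x − ∂V₁/∂y = 4*x*y^2 + 4*x*y
∇×V = (-2*x + 5*z, 2*y, 4*x*y^2 + 4*x*y)
At (1, 1, -2): (-12, 2, 8).

(-12, 2, 8)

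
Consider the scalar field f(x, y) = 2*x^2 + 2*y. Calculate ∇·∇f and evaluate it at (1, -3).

∂²f/∂x² = 4
∂²f/∂y² = 0
∇²f = 4
At (1, -3): 4.

4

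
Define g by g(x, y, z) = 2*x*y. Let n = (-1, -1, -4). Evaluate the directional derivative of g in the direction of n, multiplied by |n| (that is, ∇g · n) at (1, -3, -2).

∂g/∂x = 2*y
∂g/∂y = 2*x
∂g/∂z = 0
∇g at (1, -3, -2) = (-6, 2, 0)
∇g · n = (-6)(-1) + (2)(-1) + (0)(-4) = 4

4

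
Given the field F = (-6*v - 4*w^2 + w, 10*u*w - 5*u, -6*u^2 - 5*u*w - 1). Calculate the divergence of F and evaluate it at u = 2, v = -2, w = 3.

-10

∂F₁/∂u = 0
∂F₂/∂v = 0
∂F₃/∂w = -5*u
∇·F = -5*u
At (2, -2, 3): -10.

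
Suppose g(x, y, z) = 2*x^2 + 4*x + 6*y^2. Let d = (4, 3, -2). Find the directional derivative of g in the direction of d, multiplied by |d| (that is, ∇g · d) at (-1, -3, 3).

∂g/∂x = 4*x + 4
∂g/∂y = 12*y
∂g/∂z = 0
∇g at (-1, -3, 3) = (0, -36, 0)
∇g · d = (0)(4) + (-36)(3) + (0)(-2) = -108

-108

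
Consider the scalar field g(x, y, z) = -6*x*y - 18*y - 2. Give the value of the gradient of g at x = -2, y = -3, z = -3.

∂g/∂x = -6*y
∂g/∂y = -6*x - 18
∂g/∂z = 0
∇g = (-6*y, -6*x - 18, 0)
At (-2, -3, -3): (18, -6, 0).

(18, -6, 0)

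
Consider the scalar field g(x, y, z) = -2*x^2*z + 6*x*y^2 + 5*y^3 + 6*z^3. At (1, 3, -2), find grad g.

(62, 171, 70)

∂g/∂x = -4*x*z + 6*y^2
∂g/∂y = 12*x*y + 15*y^2
∂g/∂z = -2*x^2 + 18*z^2
∇g = (-4*x*z + 6*y^2, 12*x*y + 15*y^2, -2*x^2 + 18*z^2)
At (1, 3, -2): (62, 171, 70).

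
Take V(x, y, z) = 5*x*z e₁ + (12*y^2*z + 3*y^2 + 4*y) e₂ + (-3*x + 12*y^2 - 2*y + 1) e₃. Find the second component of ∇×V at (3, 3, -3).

(∇×V)_2 = ∂V₁/∂z − ∂V₃/∂x
= 5*x − (-3)
= 5*x + 3
At (3, 3, -3): 18.

18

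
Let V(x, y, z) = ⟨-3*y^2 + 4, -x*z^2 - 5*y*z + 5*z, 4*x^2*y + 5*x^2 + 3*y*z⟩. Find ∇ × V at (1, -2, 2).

(-1, 6, -16)

(∇×V)₁ = ∂V₃/∂y − ∂V₂/∂z = 4*x^2 + 2*x*z + 5*y + 3*z - 5
(∇×V)₂ = ∂V₁/∂z − ∂V₃/∂x = -8*x*y - 10*x
(∇×V)₃ = ∂V₂/∂x − ∂V₁/∂y = 6*y - z^2
∇×V = (4*x^2 + 2*x*z + 5*y + 3*z - 5, -8*x*y - 10*x, 6*y - z^2)
At (1, -2, 2): (-1, 6, -16).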